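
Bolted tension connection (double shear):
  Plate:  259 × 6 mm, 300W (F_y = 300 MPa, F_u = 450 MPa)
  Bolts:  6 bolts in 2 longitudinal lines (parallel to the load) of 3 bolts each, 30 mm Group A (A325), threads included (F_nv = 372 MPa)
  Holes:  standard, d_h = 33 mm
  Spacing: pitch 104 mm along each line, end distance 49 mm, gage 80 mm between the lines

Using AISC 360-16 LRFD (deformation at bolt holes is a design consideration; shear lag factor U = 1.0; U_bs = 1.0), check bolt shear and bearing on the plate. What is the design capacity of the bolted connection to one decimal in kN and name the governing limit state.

741.2 kN (bearing governs)

Bolt shear: A_b = π(30)²/4 = 706.86 mm². φR_n = 0.75 × 372 × 706.86 × 6 × 2 = 2366.6 kN.
Bearing (6 mm plate, F_u = 450 MPa): end bolts L_c = 49 − 33/2 = 32.5, R_n = min(1.2×32.5×6×450, 2.4×30×6×450) = 105.3 kN/bolt; interior L_c = 104 − 33 = 71, R_n = 194.4 kN/bolt. φR_n = 0.75 × (2×105.3 + 4×194.4) = 741.2 kN.
Governing: min(2366.6, 741.2) = 741.2 kN → bearing.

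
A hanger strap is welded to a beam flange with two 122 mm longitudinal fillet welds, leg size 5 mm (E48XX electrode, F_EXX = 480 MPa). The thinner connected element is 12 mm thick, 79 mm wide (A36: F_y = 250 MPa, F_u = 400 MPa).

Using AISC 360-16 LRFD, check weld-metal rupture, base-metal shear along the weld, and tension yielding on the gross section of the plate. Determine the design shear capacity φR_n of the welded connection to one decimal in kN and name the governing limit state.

Weld metal: throat = 0.707×5 = 3.535 mm, L = 2×122 = 244 mm. φR_n = 0.75 × 0.6 × 480 × 3.535 × 244 = 186.3 kN.
Base metal shear (12 mm plate): yield φR_n = 1.0×0.6×250×12×244 = 439.2 kN; rupture φR_n = 0.75×0.6×400×12×244 = 527.0 kN; take 439.2 kN (yield).
Tension yield (gross): A_g = 79×12 = 948 mm². φR_n = 0.90 × 250 × 948 = 213.3 kN.
Governing: min(186.3, 439.2, 213.3) = 186.3 kN → weld metal.

186.3 kN (weld metal governs)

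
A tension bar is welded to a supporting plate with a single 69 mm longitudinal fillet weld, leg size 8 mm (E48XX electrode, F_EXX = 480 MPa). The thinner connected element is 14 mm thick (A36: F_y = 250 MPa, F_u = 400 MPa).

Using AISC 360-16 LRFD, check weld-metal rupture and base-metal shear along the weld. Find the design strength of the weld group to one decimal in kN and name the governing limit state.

Weld metal: throat = 0.707×8 = 5.656 mm, L = 69 mm. φR_n = 0.75 × 0.6 × 480 × 5.656 × 69 = 84.3 kN.
Base metal shear (14 mm plate): yield φR_n = 1.0×0.6×250×14×69 = 144.9 kN; rupture φR_n = 0.75×0.6×400×14×69 = 173.9 kN; take 144.9 kN (yield).
Governing: min(84.3, 144.9) = 84.3 kN → weld metal.

84.3 kN (weld metal governs)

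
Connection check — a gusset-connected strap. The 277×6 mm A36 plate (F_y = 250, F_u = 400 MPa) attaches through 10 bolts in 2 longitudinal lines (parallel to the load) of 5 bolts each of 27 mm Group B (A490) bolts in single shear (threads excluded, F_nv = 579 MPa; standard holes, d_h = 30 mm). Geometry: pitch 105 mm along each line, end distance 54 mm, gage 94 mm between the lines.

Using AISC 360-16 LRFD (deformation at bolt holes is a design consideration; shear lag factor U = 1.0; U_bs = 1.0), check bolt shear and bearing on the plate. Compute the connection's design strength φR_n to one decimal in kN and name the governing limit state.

Bolt shear: A_b = π(27)²/4 = 572.56 mm². φR_n = 0.75 × 579 × 572.56 × 10 × 1 = 2486.3 kN.
Bearing (6 mm plate, F_u = 400 MPa): end bolts L_c = 54 − 30/2 = 39, R_n = min(1.2×39×6×400, 2.4×27×6×400) = 112.32 kN/bolt; interior L_c = 105 − 30 = 75, R_n = 155.52 kN/bolt. φR_n = 0.75 × (2×112.32 + 8×155.52) = 1101.6 kN.
Governing: min(2486.3, 1101.6) = 1101.6 kN → bearing.

1101.6 kN (bearing governs)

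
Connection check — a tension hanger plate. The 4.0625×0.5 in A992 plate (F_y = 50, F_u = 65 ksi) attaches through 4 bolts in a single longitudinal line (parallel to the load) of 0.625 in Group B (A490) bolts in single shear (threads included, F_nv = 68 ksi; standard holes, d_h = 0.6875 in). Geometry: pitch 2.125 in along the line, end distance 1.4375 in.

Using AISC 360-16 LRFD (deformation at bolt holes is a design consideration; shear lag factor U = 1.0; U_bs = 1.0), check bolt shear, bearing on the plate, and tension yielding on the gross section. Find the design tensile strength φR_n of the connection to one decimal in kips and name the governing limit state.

Bolt shear: A_b = π(0.625)²/4 = 0.3068 in². φR_n = 0.75 × 68 × 0.3068 × 4 × 1 = 62.6 kips.
Bearing (0.5 in plate, F_u = 65 ksi): end bolts L_c = 1.4375 − 0.6875/2 = 1.09375, R_n = min(1.2×1.09375×0.5×65, 2.4×0.625×0.5×65) = 42.656 kips/bolt; interior L_c = 2.125 − 0.6875 = 1.4375, R_n = 48.75 kips/bolt. φR_n = 0.75 × (1×42.656 + 3×48.75) = 141.7 kips.
Tension yield (gross): A_g = 4.0625×0.5 = 2.0313 in². φR_n = 0.90 × 50 × 2.0313 = 91.4 kips.
Governing: min(62.6, 141.7, 91.4) = 62.6 kips → bolt shear.

62.6 kips (bolt shear governs)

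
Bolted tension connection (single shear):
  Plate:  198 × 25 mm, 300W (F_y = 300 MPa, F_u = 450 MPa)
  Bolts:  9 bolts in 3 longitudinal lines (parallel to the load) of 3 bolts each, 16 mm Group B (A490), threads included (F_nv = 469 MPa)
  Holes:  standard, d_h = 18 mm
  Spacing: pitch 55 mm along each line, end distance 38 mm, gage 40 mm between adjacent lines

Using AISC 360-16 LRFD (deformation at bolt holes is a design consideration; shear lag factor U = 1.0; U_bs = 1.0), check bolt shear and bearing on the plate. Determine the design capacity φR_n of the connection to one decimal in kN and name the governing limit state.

636.5 kN (bolt shear governs)

Bolt shear: A_b = π(16)²/4 = 201.06 mm². φR_n = 0.75 × 469 × 201.06 × 9 × 1 = 636.5 kN.
Bearing (25 mm plate, F_u = 450 MPa): end bolts L_c = 38 − 18/2 = 29, R_n = min(1.2×29×25×450, 2.4×16×25×450) = 391.5 kN/bolt; interior L_c = 55 − 18 = 37, R_n = 432 kN/bolt. φR_n = 0.75 × (3×391.5 + 6×432) = 2824.9 kN.
Governing: min(636.5, 2824.9) = 636.5 kN → bolt shear.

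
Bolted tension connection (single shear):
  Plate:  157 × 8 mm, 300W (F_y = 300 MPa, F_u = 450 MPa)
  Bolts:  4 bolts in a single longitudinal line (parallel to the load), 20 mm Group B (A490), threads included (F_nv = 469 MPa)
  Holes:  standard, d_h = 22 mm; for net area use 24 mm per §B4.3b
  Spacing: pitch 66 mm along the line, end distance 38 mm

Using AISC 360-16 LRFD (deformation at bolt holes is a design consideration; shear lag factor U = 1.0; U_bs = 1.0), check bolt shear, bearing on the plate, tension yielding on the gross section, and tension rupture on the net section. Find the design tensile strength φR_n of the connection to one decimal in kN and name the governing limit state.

Bolt shear: A_b = π(20)²/4 = 314.16 mm². φR_n = 0.75 × 469 × 314.16 × 4 × 1 = 442.0 kN.
Bearing (8 mm plate, F_u = 450 MPa): end bolts L_c = 38 − 22/2 = 27, R_n = min(1.2×27×8×450, 2.4×20×8×450) = 116.64 kN/bolt; interior L_c = 66 − 22 = 44, R_n = 172.8 kN/bolt. φR_n = 0.75 × (1×116.64 + 3×172.8) = 476.3 kN.
Tension yield (gross): A_g = 157×8 = 1256 mm². φR_n = 0.90 × 300 × 1256 = 339.1 kN.
Tension rupture (net): A_n = (157 − 1×24)×8 = 1064 mm² (U = 1.0, A_e = A_n). φR_n = 0.75 × 450 × 1064 = 359.1 kN.
Governing: min(442.0, 476.3, 339.1, 359.1) = 339.1 kN → gross-section yield.

339.1 kN (gross-section yield governs)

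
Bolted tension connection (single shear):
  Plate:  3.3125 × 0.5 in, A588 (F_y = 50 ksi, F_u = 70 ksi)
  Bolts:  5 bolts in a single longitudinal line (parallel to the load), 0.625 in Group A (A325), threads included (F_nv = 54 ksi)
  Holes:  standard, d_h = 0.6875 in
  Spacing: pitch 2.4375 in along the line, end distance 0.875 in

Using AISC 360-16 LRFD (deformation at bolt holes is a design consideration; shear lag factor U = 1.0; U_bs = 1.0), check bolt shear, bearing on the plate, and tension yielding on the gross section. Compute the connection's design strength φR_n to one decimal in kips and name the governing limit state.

62.1 kips (bolt shear governs)

Bolt shear: A_b = π(0.625)²/4 = 0.3068 in². φR_n = 0.75 × 54 × 0.3068 × 5 × 1 = 62.1 kips.
Bearing (0.5 in plate, F_u = 70 ksi): end bolts L_c = 0.875 − 0.6875/2 = 0.53125, R_n = min(1.2×0.53125×0.5×70, 2.4×0.625×0.5×70) = 22.313 kips/bolt; interior L_c = 2.4375 − 0.6875 = 1.75, R_n = 52.5 kips/bolt. φR_n = 0.75 × (1×22.313 + 4×52.5) = 174.2 kips.
Tension yield (gross): A_g = 3.3125×0.5 = 1.6563 in². φR_n = 0.90 × 50 × 1.6563 = 74.5 kips.
Governing: min(62.1, 174.2, 74.5) = 62.1 kips → bolt shear.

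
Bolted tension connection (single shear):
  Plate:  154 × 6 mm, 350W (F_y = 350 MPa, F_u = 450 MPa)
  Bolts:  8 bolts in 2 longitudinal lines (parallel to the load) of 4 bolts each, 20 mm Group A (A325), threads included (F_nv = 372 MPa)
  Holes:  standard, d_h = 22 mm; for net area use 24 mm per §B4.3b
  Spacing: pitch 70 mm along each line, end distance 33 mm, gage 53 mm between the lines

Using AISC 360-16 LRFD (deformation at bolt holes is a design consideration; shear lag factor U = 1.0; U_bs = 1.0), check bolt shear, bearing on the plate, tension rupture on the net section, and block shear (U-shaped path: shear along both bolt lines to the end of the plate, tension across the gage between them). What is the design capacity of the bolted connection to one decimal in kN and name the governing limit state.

Bolt shear: A_b = π(20)²/4 = 314.16 mm². φR_n = 0.75 × 372 × 314.16 × 8 × 1 = 701.2 kN.
Bearing (6 mm plate, F_u = 450 MPa): end bolts L_c = 33 − 22/2 = 22, R_n = min(1.2×22×6×450, 2.4×20×6×450) = 71.28 kN/bolt; interior L_c = 70 − 22 = 48, R_n = 129.6 kN/bolt. φR_n = 0.75 × (2×71.28 + 6×129.6) = 690.1 kN.
Tension rupture (net): A_n = (154 − 2×24)×6 = 636 mm² (U = 1.0, A_e = A_n). φR_n = 0.75 × 450 × 636 = 214.7 kN.
Block shear: shear path 2×[33+3×70] = 2×243 mm, A_gv = 2916, A_nv = 2×(243 − 3.5×24)×6 = 1908 mm²; tension across gage: (53 − 1×24)×6 = 174 mm². R_n = min(0.6×450×1908, 0.6×350×2916) + 1.0×450×174 = min(515.16, 612.36) + 78.3 = 593.46 kN. φR_n = 0.75 × 593.46 = 445.1 kN.
Governing: min(701.2, 690.1, 214.7, 445.1) = 214.7 kN → net-section rupture.

214.7 kN (net-section rupture governs)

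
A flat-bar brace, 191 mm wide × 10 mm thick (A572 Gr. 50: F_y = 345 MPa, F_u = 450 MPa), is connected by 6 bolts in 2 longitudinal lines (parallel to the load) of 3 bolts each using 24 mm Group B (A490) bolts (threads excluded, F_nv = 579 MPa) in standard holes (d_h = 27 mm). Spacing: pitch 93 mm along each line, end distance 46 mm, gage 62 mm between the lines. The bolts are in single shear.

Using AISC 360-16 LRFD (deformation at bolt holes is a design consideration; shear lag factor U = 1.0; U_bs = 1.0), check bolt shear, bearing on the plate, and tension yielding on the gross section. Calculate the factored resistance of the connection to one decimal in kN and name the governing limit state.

593.1 kN (gross-section yield governs)

Bolt shear: A_b = π(24)²/4 = 452.39 mm². φR_n = 0.75 × 579 × 452.39 × 6 × 1 = 1178.7 kN.
Bearing (10 mm plate, F_u = 450 MPa): end bolts L_c = 46 − 27/2 = 32.5, R_n = min(1.2×32.5×10×450, 2.4×24×10×450) = 175.5 kN/bolt; interior L_c = 93 − 27 = 66, R_n = 259.2 kN/bolt. φR_n = 0.75 × (2×175.5 + 4×259.2) = 1040.9 kN.
Tension yield (gross): A_g = 191×10 = 1910 mm². φR_n = 0.90 × 345 × 1910 = 593.1 kN.
Governing: min(1178.7, 1040.9, 593.1) = 593.1 kN → gross-section yield.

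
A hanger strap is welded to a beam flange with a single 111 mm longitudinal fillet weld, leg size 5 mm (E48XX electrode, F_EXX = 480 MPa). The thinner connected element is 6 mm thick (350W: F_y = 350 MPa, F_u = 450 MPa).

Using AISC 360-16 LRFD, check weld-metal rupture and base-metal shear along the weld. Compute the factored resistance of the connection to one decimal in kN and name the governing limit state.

Weld metal: throat = 0.707×5 = 3.535 mm, L = 111 mm. φR_n = 0.75 × 0.6 × 480 × 3.535 × 111 = 84.8 kN.
Base metal shear (6 mm plate): yield φR_n = 1.0×0.6×350×6×111 = 139.9 kN; rupture φR_n = 0.75×0.6×450×6×111 = 134.9 kN; take 134.9 kN (rupture).
Governing: min(84.8, 134.9) = 84.8 kN → weld metal.

84.8 kN (weld metal governs)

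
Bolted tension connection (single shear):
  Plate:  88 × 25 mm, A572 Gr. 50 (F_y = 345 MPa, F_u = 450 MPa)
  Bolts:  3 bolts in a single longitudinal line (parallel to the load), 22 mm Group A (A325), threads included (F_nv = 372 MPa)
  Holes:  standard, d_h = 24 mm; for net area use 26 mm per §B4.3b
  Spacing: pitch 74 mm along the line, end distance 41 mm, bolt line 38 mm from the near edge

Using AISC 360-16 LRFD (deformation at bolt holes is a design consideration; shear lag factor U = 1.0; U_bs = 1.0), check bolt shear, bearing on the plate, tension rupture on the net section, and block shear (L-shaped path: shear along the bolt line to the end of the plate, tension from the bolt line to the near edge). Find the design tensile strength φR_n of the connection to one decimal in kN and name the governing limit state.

318.2 kN (bolt shear governs)

Bolt shear: A_b = π(22)²/4 = 380.13 mm². φR_n = 0.75 × 372 × 380.13 × 3 × 1 = 318.2 kN.
Bearing (25 mm plate, F_u = 450 MPa): end bolts L_c = 41 − 24/2 = 29, R_n = min(1.2×29×25×450, 2.4×22×25×450) = 391.5 kN/bolt; interior L_c = 74 − 24 = 50, R_n = 594 kN/bolt. φR_n = 0.75 × (1×391.5 + 2×594) = 1184.6 kN.
Tension rupture (net): A_n = (88 − 1×26)×25 = 1550 mm² (U = 1.0, A_e = A_n). φR_n = 0.75 × 450 × 1550 = 523.1 kN.
Block shear: shear path 1×[41+2×74] = 1×189 mm, A_gv = 4725, A_nv = 1×(189 − 2.5×26)×25 = 3100 mm²; tension to near edge: (38 − 0.5×26)×25 = 625 mm². R_n = min(0.6×450×3100, 0.6×345×4725) + 1.0×450×625 = min(837, 978.08) + 281.25 = 1118.3 kN. φR_n = 0.75 × 1118.3 = 838.7 kN.
Governing: min(318.2, 1184.6, 523.1, 838.7) = 318.2 kN → bolt shear.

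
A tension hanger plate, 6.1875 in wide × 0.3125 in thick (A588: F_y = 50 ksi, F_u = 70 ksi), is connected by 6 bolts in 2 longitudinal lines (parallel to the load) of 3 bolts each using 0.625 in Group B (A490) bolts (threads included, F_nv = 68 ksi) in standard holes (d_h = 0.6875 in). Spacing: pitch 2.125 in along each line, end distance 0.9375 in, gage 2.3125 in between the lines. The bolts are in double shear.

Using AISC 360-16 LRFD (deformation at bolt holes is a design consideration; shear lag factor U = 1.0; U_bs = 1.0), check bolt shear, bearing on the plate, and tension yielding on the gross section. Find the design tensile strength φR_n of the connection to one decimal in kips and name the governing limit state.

Bolt shear: A_b = π(0.625)²/4 = 0.3068 in². φR_n = 0.75 × 68 × 0.3068 × 6 × 2 = 187.8 kips.
Bearing (0.3125 in plate, F_u = 70 ksi): end bolts L_c = 0.9375 − 0.6875/2 = 0.59375, R_n = min(1.2×0.59375×0.3125×70, 2.4×0.625×0.3125×70) = 15.586 kips/bolt; interior L_c = 2.125 − 0.6875 = 1.4375, R_n = 32.813 kips/bolt. φR_n = 0.75 × (2×15.586 + 4×32.813) = 121.8 kips.
Tension yield (gross): A_g = 6.1875×0.3125 = 1.9336 in². φR_n = 0.90 × 50 × 1.9336 = 87.0 kips.
Governing: min(187.8, 121.8, 87.0) = 87.0 kips → gross-section yield.

87.0 kips (gross-section yield governs)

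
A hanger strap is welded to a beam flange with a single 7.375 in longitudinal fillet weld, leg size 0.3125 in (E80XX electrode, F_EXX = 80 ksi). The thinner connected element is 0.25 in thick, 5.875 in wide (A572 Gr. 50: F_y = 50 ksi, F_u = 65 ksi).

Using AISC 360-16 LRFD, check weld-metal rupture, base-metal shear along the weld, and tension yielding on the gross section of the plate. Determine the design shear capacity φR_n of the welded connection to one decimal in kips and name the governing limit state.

Weld metal: throat = 0.707×0.3125 = 0.22094 in, L = 7.375 in. φR_n = 0.75 × 0.6 × 80 × 0.22094 × 7.375 = 58.7 kips.
Base metal shear (0.25 in plate): yield φR_n = 1.0×0.6×50×0.25×7.375 = 55.3 kips; rupture φR_n = 0.75×0.6×65×0.25×7.375 = 53.9 kips; take 53.9 kips (rupture).
Tension yield (gross): A_g = 5.875×0.25 = 1.4688 in². φR_n = 0.90 × 50 × 1.4688 = 66.1 kips.
Governing: min(58.7, 53.9, 66.1) = 53.9 kips → base-metal shear.

53.9 kips (base-metal shear governs)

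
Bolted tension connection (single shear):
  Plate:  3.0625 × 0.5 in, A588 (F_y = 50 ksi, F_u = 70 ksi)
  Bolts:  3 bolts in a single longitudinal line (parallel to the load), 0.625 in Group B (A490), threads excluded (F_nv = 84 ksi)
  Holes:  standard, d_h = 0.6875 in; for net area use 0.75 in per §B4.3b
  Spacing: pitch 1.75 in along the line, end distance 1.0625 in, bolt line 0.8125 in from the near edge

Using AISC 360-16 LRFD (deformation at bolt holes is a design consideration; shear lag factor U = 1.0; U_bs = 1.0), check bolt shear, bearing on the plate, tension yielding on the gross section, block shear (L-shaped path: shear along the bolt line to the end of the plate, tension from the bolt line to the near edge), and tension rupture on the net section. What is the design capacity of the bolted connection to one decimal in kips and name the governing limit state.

Bolt shear: A_b = π(0.625)²/4 = 0.3068 in². φR_n = 0.75 × 84 × 0.3068 × 3 × 1 = 58.0 kips.
Bearing (0.5 in plate, F_u = 70 ksi): end bolts L_c = 1.0625 − 0.6875/2 = 0.71875, R_n = min(1.2×0.71875×0.5×70, 2.4×0.625×0.5×70) = 30.188 kips/bolt; interior L_c = 1.75 − 0.6875 = 1.0625, R_n = 44.625 kips/bolt. φR_n = 0.75 × (1×30.188 + 2×44.625) = 89.6 kips.
Tension yield (gross): A_g = 3.0625×0.5 = 1.5313 in². φR_n = 0.90 × 50 × 1.5313 = 68.9 kips.
Block shear: shear path 1×[1.0625+2×1.75] = 1×4.5625 in, A_gv = 2.2813, A_nv = 1×(4.5625 − 2.5×0.75)×0.5 = 1.3438 in²; tension to near edge: (0.8125 − 0.5×0.75)×0.5 = 0.21875 in². R_n = min(0.6×70×1.3438, 0.6×50×2.2813) + 1.0×70×0.21875 = min(56.44, 68.439) + 15.313 = 71.753 kips. φR_n = 0.75 × 71.753 = 53.8 kips.
Tension rupture (net): A_n = (3.0625 − 1×0.75)×0.5 = 1.1563 in² (U = 1.0, A_e = A_n). φR_n = 0.75 × 70 × 1.1563 = 60.7 kips.
Governing: min(58.0, 89.6, 68.9, 53.8, 60.7) = 53.8 kips → block shear.

53.8 kips (block shear governs)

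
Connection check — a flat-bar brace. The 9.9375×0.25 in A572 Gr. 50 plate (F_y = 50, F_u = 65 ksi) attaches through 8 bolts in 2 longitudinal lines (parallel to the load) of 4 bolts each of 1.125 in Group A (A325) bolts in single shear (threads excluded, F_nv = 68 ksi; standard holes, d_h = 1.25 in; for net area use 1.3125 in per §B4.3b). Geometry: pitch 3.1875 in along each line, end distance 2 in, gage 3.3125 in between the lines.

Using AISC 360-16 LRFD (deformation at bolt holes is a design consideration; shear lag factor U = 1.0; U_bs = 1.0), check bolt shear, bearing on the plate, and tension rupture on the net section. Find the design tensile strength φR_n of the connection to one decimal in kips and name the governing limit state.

89.1 kips (net-section rupture governs)

Bolt shear: A_b = π(1.125)²/4 = 0.99402 in². φR_n = 0.75 × 68 × 0.99402 × 8 × 1 = 405.6 kips.
Bearing (0.25 in plate, F_u = 65 ksi): end bolts L_c = 2 − 1.25/2 = 1.375, R_n = min(1.2×1.375×0.25×65, 2.4×1.125×0.25×65) = 26.813 kips/bolt; interior L_c = 3.1875 − 1.25 = 1.9375, R_n = 37.781 kips/bolt. φR_n = 0.75 × (2×26.813 + 6×37.781) = 210.2 kips.
Tension rupture (net): A_n = (9.9375 − 2×1.3125)×0.25 = 1.8281 in² (U = 1.0, A_e = A_n). φR_n = 0.75 × 65 × 1.8281 = 89.1 kips.
Governing: min(405.6, 210.2, 89.1) = 89.1 kips → net-section rupture.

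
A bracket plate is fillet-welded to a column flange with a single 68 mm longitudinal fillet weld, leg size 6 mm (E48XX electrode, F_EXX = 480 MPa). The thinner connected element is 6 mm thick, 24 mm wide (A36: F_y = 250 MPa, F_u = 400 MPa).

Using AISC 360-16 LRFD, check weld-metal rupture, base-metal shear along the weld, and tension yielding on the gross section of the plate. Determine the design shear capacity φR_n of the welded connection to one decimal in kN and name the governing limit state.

32.4 kN (gross-section yield governs)

Weld metal: throat = 0.707×6 = 4.242 mm, L = 68 mm. φR_n = 0.75 × 0.6 × 480 × 4.242 × 68 = 62.3 kN.
Base metal shear (6 mm plate): yield φR_n = 1.0×0.6×250×6×68 = 61.2 kN; rupture φR_n = 0.75×0.6×400×6×68 = 73.4 kN; take 61.2 kN (yield).
Tension yield (gross): A_g = 24×6 = 144 mm². φR_n = 0.90 × 250 × 144 = 32.4 kN.
Governing: min(62.3, 61.2, 32.4) = 32.4 kN → gross-section yield.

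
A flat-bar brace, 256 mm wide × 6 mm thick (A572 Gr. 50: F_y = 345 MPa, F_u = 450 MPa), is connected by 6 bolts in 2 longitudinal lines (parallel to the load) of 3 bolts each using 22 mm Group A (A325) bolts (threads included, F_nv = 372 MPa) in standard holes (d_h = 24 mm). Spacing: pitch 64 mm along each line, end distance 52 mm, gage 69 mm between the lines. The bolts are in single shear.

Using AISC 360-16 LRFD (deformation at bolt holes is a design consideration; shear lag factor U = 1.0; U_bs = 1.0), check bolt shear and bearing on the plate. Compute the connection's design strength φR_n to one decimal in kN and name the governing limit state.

Bolt shear: A_b = π(22)²/4 = 380.13 mm². φR_n = 0.75 × 372 × 380.13 × 6 × 1 = 636.3 kN.
Bearing (6 mm plate, F_u = 450 MPa): end bolts L_c = 52 − 24/2 = 40, R_n = min(1.2×40×6×450, 2.4×22×6×450) = 129.6 kN/bolt; interior L_c = 64 − 24 = 40, R_n = 129.6 kN/bolt. φR_n = 0.75 × (2×129.6 + 4×129.6) = 583.2 kN.
Governing: min(636.3, 583.2) = 583.2 kN → bearing.

583.2 kN (bearing governs)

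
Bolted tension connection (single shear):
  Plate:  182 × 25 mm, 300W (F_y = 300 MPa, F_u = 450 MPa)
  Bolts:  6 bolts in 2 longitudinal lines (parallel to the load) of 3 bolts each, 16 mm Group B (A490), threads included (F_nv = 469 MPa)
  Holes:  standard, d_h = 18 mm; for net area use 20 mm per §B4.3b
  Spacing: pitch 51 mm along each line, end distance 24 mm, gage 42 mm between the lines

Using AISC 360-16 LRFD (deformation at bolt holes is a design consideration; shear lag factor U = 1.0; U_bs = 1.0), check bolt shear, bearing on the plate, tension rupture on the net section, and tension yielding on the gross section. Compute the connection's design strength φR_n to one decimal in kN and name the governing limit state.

Bolt shear: A_b = π(16)²/4 = 201.06 mm². φR_n = 0.75 × 469 × 201.06 × 6 × 1 = 424.3 kN.
Bearing (25 mm plate, F_u = 450 MPa): end bolts L_c = 24 − 18/2 = 15, R_n = min(1.2×15×25×450, 2.4×16×25×450) = 202.5 kN/bolt; interior L_c = 51 − 18 = 33, R_n = 432 kN/bolt. φR_n = 0.75 × (2×202.5 + 4×432) = 1599.8 kN.
Tension rupture (net): A_n = (182 − 2×20)×25 = 3550 mm² (U = 1.0, A_e = A_n). φR_n = 0.75 × 450 × 3550 = 1198.1 kN.
Tension yield (gross): A_g = 182×25 = 4550 mm². φR_n = 0.90 × 300 × 4550 = 1228.5 kN.
Governing: min(424.3, 1599.8, 1198.1, 1228.5) = 424.3 kN → bolt shear.

424.3 kN (bolt shear governs)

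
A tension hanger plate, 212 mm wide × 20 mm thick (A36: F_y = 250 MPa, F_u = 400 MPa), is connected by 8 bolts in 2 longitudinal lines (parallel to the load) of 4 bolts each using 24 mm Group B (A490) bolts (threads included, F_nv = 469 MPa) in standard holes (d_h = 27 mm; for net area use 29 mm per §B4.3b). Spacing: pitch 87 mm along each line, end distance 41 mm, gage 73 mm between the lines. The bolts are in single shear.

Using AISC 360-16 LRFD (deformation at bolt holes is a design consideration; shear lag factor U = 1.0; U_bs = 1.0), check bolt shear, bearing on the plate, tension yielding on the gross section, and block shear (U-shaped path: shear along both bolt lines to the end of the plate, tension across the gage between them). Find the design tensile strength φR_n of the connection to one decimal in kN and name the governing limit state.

954.0 kN (gross-section yield governs)

Bolt shear: A_b = π(24)²/4 = 452.39 mm². φR_n = 0.75 × 469 × 452.39 × 8 × 1 = 1273.0 kN.
Bearing (20 mm plate, F_u = 400 MPa): end bolts L_c = 41 − 27/2 = 27.5, R_n = min(1.2×27.5×20×400, 2.4×24×20×400) = 264 kN/bolt; interior L_c = 87 − 27 = 60, R_n = 460.8 kN/bolt. φR_n = 0.75 × (2×264 + 6×460.8) = 2469.6 kN.
Tension yield (gross): A_g = 212×20 = 4240 mm². φR_n = 0.90 × 250 × 4240 = 954.0 kN.
Block shear: shear path 2×[41+3×87] = 2×302 mm, A_gv = 12080, A_nv = 2×(302 − 3.5×29)×20 = 8020 mm²; tension across gage: (73 − 1×29)×20 = 880 mm². R_n = min(0.6×400×8020, 0.6×250×12080) + 1.0×400×880 = min(1924.8, 1812) + 352 = 2164 kN. φR_n = 0.75 × 2164 = 1623.0 kN.
Governing: min(1273.0, 2469.6, 954.0, 1623.0) = 954.0 kN → gross-section yield.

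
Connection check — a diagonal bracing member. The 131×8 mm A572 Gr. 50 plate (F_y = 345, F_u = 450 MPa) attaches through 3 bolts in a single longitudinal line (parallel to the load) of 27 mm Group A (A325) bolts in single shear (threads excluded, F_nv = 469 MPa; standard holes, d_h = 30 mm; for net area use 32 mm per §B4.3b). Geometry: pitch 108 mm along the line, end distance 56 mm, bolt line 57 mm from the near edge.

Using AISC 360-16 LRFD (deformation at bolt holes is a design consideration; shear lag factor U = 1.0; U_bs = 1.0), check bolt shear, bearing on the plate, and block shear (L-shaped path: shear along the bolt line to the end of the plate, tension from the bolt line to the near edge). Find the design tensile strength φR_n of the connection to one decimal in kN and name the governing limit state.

Bolt shear: A_b = π(27)²/4 = 572.56 mm². φR_n = 0.75 × 469 × 572.56 × 3 × 1 = 604.2 kN.
Bearing (8 mm plate, F_u = 450 MPa): end bolts L_c = 56 − 30/2 = 41, R_n = min(1.2×41×8×450, 2.4×27×8×450) = 177.12 kN/bolt; interior L_c = 108 − 30 = 78, R_n = 233.28 kN/bolt. φR_n = 0.75 × (1×177.12 + 2×233.28) = 482.8 kN.
Block shear: shear path 1×[56+2×108] = 1×272 mm, A_gv = 2176, A_nv = 1×(272 − 2.5×32)×8 = 1536 mm²; tension to near edge: (57 − 0.5×32)×8 = 328 mm². R_n = min(0.6×450×1536, 0.6×345×2176) + 1.0×450×328 = min(414.72, 450.43) + 147.6 = 562.32 kN. φR_n = 0.75 × 562.32 = 421.7 kN.
Governing: min(604.2, 482.8, 421.7) = 421.7 kN → block shear.

421.7 kN (block shear governs)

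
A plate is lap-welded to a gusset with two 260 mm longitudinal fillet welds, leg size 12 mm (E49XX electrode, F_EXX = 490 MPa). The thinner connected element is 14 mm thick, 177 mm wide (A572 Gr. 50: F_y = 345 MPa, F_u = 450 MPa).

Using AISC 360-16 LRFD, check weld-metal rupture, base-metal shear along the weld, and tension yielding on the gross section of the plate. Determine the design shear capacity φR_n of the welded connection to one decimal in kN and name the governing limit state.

769.4 kN (gross-section yield governs)

Weld metal: throat = 0.707×12 = 8.484 mm, L = 2×260 = 520 mm. φR_n = 0.75 × 0.6 × 490 × 8.484 × 520 = 972.8 kN.
Base metal shear (14 mm plate): yield φR_n = 1.0×0.6×345×14×520 = 1507.0 kN; rupture φR_n = 0.75×0.6×450×14×520 = 1474.2 kN; take 1474.2 kN (rupture).
Tension yield (gross): A_g = 177×14 = 2478 mm². φR_n = 0.90 × 345 × 2478 = 769.4 kN.
Governing: min(972.8, 1474.2, 769.4) = 769.4 kN → gross-section yield.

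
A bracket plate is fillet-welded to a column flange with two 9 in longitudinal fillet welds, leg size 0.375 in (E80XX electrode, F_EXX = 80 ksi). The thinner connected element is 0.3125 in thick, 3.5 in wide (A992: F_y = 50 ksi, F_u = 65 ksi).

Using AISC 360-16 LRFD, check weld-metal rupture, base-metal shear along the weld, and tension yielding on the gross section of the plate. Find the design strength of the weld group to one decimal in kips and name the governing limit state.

Weld metal: throat = 0.707×0.375 = 0.26513 in, L = 2×9 = 18 in. φR_n = 0.75 × 0.6 × 80 × 0.26513 × 18 = 171.8 kips.
Base metal shear (0.3125 in plate): yield φR_n = 1.0×0.6×50×0.3125×18 = 168.8 kips; rupture φR_n = 0.75×0.6×65×0.3125×18 = 164.5 kips; take 164.5 kips (rupture).
Tension yield (gross): A_g = 3.5×0.3125 = 1.0938 in². φR_n = 0.90 × 50 × 1.0938 = 49.2 kips.
Governing: min(171.8, 164.5, 49.2) = 49.2 kips → gross-section yield.

49.2 kips (gross-section yield governs)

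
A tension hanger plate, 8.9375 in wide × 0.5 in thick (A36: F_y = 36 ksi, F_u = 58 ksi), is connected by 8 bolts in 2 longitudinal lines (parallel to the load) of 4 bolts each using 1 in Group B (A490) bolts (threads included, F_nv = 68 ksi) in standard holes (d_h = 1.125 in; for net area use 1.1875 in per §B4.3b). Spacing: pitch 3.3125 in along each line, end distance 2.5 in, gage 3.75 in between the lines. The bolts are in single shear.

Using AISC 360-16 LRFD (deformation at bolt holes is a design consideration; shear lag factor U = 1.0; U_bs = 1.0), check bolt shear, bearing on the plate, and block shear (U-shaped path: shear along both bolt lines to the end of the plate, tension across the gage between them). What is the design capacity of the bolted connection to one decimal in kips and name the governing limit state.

257.2 kips (block shear governs)

Bolt shear: A_b = π(1)²/4 = 0.7854 in². φR_n = 0.75 × 68 × 0.7854 × 8 × 1 = 320.4 kips.
Bearing (0.5 in plate, F_u = 58 ksi): end bolts L_c = 2.5 − 1.125/2 = 1.9375, R_n = min(1.2×1.9375×0.5×58, 2.4×1×0.5×58) = 67.425 kips/bolt; interior L_c = 3.3125 − 1.125 = 2.1875, R_n = 69.6 kips/bolt. φR_n = 0.75 × (2×67.425 + 6×69.6) = 414.3 kips.
Block shear: shear path 2×[2.5+3×3.3125] = 2×12.4375 in, A_gv = 12.438, A_nv = 2×(12.4375 − 3.5×1.1875)×0.5 = 8.2813 in²; tension across gage: (3.75 − 1×1.1875)×0.5 = 1.2813 in². R_n = min(0.6×58×8.2813, 0.6×36×12.438) + 1.0×58×1.2813 = min(288.19, 268.66) + 74.315 = 342.98 kips. φR_n = 0.75 × 342.98 = 257.2 kips.
Governing: min(320.4, 414.3, 257.2) = 257.2 kips → block shear.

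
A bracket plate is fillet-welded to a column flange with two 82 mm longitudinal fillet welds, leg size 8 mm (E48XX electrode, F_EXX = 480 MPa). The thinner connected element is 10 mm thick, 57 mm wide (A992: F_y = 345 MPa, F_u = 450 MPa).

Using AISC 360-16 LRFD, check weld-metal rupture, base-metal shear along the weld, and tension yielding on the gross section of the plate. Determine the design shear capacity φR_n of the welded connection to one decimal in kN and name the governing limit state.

177.0 kN (gross-section yield governs)

Weld metal: throat = 0.707×8 = 5.656 mm, L = 2×82 = 164 mm. φR_n = 0.75 × 0.6 × 480 × 5.656 × 164 = 200.4 kN.
Base metal shear (10 mm plate): yield φR_n = 1.0×0.6×345×10×164 = 339.5 kN; rupture φR_n = 0.75×0.6×450×10×164 = 332.1 kN; take 332.1 kN (rupture).
Tension yield (gross): A_g = 57×10 = 570 mm². φR_n = 0.90 × 345 × 570 = 177.0 kN.
Governing: min(200.4, 332.1, 177.0) = 177.0 kN → gross-section yield.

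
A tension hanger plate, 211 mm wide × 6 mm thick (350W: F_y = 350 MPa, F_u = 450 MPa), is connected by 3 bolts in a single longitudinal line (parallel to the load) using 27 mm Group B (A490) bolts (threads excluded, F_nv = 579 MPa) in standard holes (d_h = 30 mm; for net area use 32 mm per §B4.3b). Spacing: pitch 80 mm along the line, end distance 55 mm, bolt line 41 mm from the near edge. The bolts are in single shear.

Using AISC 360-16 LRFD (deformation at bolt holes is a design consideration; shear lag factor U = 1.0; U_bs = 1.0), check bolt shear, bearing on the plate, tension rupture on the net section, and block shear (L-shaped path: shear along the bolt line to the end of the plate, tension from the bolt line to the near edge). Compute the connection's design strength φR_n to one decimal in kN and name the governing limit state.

214.7 kN (block shear governs)

Bolt shear: A_b = π(27)²/4 = 572.56 mm². φR_n = 0.75 × 579 × 572.56 × 3 × 1 = 745.9 kN.
Bearing (6 mm plate, F_u = 450 MPa): end bolts L_c = 55 − 30/2 = 40, R_n = min(1.2×40×6×450, 2.4×27×6×450) = 129.6 kN/bolt; interior L_c = 80 − 30 = 50, R_n = 162 kN/bolt. φR_n = 0.75 × (1×129.6 + 2×162) = 340.2 kN.
Tension rupture (net): A_n = (211 − 1×32)×6 = 1074 mm² (U = 1.0, A_e = A_n). φR_n = 0.75 × 450 × 1074 = 362.5 kN.
Block shear: shear path 1×[55+2×80] = 1×215 mm, A_gv = 1290, A_nv = 1×(215 − 2.5×32)×6 = 810 mm²; tension to near edge: (41 − 0.5×32)×6 = 150 mm². R_n = min(0.6×450×810, 0.6×350×1290) + 1.0×450×150 = min(218.7, 270.9) + 67.5 = 286.2 kN. φR_n = 0.75 × 286.2 = 214.7 kN.
Governing: min(745.9, 340.2, 362.5, 214.7) = 214.7 kN → block shear.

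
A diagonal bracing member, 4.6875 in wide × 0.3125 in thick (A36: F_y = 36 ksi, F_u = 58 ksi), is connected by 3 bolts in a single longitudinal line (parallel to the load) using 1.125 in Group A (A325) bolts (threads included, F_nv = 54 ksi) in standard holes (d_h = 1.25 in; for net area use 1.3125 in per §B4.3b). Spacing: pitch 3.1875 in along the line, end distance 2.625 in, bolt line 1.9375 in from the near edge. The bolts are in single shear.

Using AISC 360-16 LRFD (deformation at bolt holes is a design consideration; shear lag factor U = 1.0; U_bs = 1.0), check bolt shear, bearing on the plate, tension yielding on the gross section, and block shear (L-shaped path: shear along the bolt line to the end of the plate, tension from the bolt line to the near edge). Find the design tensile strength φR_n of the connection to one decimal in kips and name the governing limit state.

47.5 kips (gross-section yield governs)

Bolt shear: A_b = π(1.125)²/4 = 0.99402 in². φR_n = 0.75 × 54 × 0.99402 × 3 × 1 = 120.8 kips.
Bearing (0.3125 in plate, F_u = 58 ksi): end bolts L_c = 2.625 − 1.25/2 = 2, R_n = min(1.2×2×0.3125×58, 2.4×1.125×0.3125×58) = 43.5 kips/bolt; interior L_c = 3.1875 − 1.25 = 1.9375, R_n = 42.141 kips/bolt. φR_n = 0.75 × (1×43.5 + 2×42.141) = 95.8 kips.
Tension yield (gross): A_g = 4.6875×0.3125 = 1.4648 in². φR_n = 0.90 × 36 × 1.4648 = 47.5 kips.
Block shear: shear path 1×[2.625+2×3.1875] = 1×9 in, A_gv = 2.8125, A_nv = 1×(9 − 2.5×1.3125)×0.3125 = 1.7871 in²; tension to near edge: (1.9375 − 0.5×1.3125)×0.3125 = 0.40039 in². R_n = min(0.6×58×1.7871, 0.6×36×2.8125) + 1.0×58×0.40039 = min(62.191, 60.75) + 23.223 = 83.973 kips. φR_n = 0.75 × 83.973 = 63.0 kips.
Governing: min(120.8, 95.8, 47.5, 63.0) = 47.5 kips → gross-section yield.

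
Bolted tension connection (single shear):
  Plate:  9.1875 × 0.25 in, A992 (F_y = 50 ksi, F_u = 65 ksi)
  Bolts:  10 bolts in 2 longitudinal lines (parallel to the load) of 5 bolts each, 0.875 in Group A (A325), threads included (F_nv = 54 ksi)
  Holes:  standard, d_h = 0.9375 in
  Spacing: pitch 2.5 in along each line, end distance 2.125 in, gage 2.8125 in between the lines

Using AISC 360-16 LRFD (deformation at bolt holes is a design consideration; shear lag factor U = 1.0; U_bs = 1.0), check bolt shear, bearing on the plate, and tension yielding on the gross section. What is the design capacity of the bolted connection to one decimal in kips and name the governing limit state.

103.4 kips (gross-section yield governs)

Bolt shear: A_b = π(0.875)²/4 = 0.60132 in². φR_n = 0.75 × 54 × 0.60132 × 10 × 1 = 243.5 kips.
Bearing (0.25 in plate, F_u = 65 ksi): end bolts L_c = 2.125 − 0.9375/2 = 1.65625, R_n = min(1.2×1.65625×0.25×65, 2.4×0.875×0.25×65) = 32.297 kips/bolt; interior L_c = 2.5 − 0.9375 = 1.5625, R_n = 30.469 kips/bolt. φR_n = 0.75 × (2×32.297 + 8×30.469) = 231.3 kips.
Tension yield (gross): A_g = 9.1875×0.25 = 2.2969 in². φR_n = 0.90 × 50 × 2.2969 = 103.4 kips.
Governing: min(243.5, 231.3, 103.4) = 103.4 kips → gross-section yield.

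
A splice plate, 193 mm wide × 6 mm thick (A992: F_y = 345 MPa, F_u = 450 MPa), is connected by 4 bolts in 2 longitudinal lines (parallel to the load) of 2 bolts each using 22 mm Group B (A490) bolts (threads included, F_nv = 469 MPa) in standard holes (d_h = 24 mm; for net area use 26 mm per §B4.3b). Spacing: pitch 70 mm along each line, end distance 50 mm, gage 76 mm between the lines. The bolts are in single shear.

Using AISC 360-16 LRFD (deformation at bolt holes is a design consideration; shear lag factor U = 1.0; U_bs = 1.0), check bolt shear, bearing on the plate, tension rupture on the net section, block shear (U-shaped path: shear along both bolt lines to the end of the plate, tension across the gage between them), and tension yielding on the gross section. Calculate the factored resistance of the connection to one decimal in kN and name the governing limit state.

285.5 kN (net-section rupture governs)

Bolt shear: A_b = π(22)²/4 = 380.13 mm². φR_n = 0.75 × 469 × 380.13 × 4 × 1 = 534.8 kN.
Bearing (6 mm plate, F_u = 450 MPa): end bolts L_c = 50 − 24/2 = 38, R_n = min(1.2×38×6×450, 2.4×22×6×450) = 123.12 kN/bolt; interior L_c = 70 − 24 = 46, R_n = 142.56 kN/bolt. φR_n = 0.75 × (2×123.12 + 2×142.56) = 398.5 kN.
Tension rupture (net): A_n = (193 − 2×26)×6 = 846 mm² (U = 1.0, A_e = A_n). φR_n = 0.75 × 450 × 846 = 285.5 kN.
Block shear: shear path 2×[50+1×70] = 2×120 mm, A_gv = 1440, A_nv = 2×(120 − 1.5×26)×6 = 972 mm²; tension across gage: (76 − 1×26)×6 = 300 mm². R_n = min(0.6×450×972, 0.6×345×1440) + 1.0×450×300 = min(262.44, 298.08) + 135 = 397.44 kN. φR_n = 0.75 × 397.44 = 298.1 kN.
Tension yield (gross): A_g = 193×6 = 1158 mm². φR_n = 0.90 × 345 × 1158 = 359.6 kN.
Governing: min(534.8, 398.5, 285.5, 298.1, 359.6) = 285.5 kN → net-section rupture.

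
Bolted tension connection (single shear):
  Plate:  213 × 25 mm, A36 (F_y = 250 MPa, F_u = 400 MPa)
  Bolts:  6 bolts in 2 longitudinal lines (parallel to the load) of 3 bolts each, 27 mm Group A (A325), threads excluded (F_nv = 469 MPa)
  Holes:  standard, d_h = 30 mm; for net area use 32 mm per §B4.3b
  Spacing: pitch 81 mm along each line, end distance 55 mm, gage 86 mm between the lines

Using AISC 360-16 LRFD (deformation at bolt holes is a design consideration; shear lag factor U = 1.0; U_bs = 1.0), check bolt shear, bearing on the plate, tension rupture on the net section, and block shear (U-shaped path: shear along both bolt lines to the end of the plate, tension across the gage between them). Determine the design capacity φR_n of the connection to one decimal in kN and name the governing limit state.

Bolt shear: A_b = π(27)²/4 = 572.56 mm². φR_n = 0.75 × 469 × 572.56 × 6 × 1 = 1208.4 kN.
Bearing (25 mm plate, F_u = 400 MPa): end bolts L_c = 55 − 30/2 = 40, R_n = min(1.2×40×25×400, 2.4×27×25×400) = 480 kN/bolt; interior L_c = 81 − 30 = 51, R_n = 612 kN/bolt. φR_n = 0.75 × (2×480 + 4×612) = 2556.0 kN.
Tension rupture (net): A_n = (213 − 2×32)×25 = 3725 mm² (U = 1.0, A_e = A_n). φR_n = 0.75 × 400 × 3725 = 1117.5 kN.
Block shear: shear path 2×[55+2×81] = 2×217 mm, A_gv = 10850, A_nv = 2×(217 − 2.5×32)×25 = 6850 mm²; tension across gage: (86 − 1×32)×25 = 1350 mm². R_n = min(0.6×400×6850, 0.6×250×10850) + 1.0×400×1350 = min(1644, 1627.5) + 540 = 2167.5 kN. φR_n = 0.75 × 2167.5 = 1625.6 kN.
Governing: min(1208.4, 2556.0, 1117.5, 1625.6) = 1117.5 kN → net-section rupture.

1117.5 kN (net-section rupture governs)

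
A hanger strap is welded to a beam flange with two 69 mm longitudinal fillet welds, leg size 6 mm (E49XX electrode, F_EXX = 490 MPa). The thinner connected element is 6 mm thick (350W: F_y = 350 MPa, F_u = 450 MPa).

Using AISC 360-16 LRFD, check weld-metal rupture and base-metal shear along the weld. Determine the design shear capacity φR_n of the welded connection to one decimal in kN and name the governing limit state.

129.1 kN (weld metal governs)

Weld metal: throat = 0.707×6 = 4.242 mm, L = 2×69 = 138 mm. φR_n = 0.75 × 0.6 × 490 × 4.242 × 138 = 129.1 kN.
Base metal shear (6 mm plate): yield φR_n = 1.0×0.6×350×6×138 = 173.9 kN; rupture φR_n = 0.75×0.6×450×6×138 = 167.7 kN; take 167.7 kN (rupture).
Governing: min(129.1, 167.7) = 129.1 kN → weld metal.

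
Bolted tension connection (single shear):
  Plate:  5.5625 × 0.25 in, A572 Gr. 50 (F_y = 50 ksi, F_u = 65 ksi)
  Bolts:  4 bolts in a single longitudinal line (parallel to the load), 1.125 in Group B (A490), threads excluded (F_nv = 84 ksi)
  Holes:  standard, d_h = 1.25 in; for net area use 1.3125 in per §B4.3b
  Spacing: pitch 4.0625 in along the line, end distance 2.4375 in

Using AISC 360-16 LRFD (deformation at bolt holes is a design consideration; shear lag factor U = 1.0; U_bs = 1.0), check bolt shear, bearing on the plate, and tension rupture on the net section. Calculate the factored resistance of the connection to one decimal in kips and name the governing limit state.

51.8 kips (net-section rupture governs)

Bolt shear: A_b = π(1.125)²/4 = 0.99402 in². φR_n = 0.75 × 84 × 0.99402 × 4 × 1 = 250.5 kips.
Bearing (0.25 in plate, F_u = 65 ksi): end bolts L_c = 2.4375 − 1.25/2 = 1.8125, R_n = min(1.2×1.8125×0.25×65, 2.4×1.125×0.25×65) = 35.344 kips/bolt; interior L_c = 4.0625 − 1.25 = 2.8125, R_n = 43.875 kips/bolt. φR_n = 0.75 × (1×35.344 + 3×43.875) = 125.2 kips.
Tension rupture (net): A_n = (5.5625 − 1×1.3125)×0.25 = 1.0625 in² (U = 1.0, A_e = A_n). φR_n = 0.75 × 65 × 1.0625 = 51.8 kips.
Governing: min(250.5, 125.2, 51.8) = 51.8 kips → net-section rupture.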